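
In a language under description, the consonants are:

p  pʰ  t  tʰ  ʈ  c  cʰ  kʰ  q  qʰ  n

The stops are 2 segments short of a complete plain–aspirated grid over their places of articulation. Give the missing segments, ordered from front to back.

/ʈʰ/, /k/

place of articulation  plain     aspirated
bilabial          p         pʰ      
alveolar          t         tʰ      
retroflex         ʈ         —       
palatal           c         cʰ      
velar             —         kʰ      
uvular            q         qʰ      
Gaps, from front to back: retroflex lacks aspirated (/ʈʰ/); velar lacks plain (/k/).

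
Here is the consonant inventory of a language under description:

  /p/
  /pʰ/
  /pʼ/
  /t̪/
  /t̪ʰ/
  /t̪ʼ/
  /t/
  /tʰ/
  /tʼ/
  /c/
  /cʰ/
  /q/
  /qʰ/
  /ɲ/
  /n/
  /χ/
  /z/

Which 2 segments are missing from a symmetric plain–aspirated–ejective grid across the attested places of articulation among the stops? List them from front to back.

/cʼ/, /qʼ/

place of articulation  plain     aspirated  ejective
bilabial          p         pʰ        pʼ      
dental            t̪        t̪ʰ       t̪ʼ     
alveolar          t         tʰ        tʼ      
palatal           c         cʰ        —       
uvular            q         qʰ        —       
Gaps, from front to back: palatal lacks ejective (/cʼ/); uvular lacks ejective (/qʼ/).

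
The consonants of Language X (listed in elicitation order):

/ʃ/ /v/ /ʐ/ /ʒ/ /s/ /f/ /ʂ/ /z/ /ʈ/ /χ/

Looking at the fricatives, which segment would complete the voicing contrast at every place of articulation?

/ʁ/

labiodental: voiceless /f/, voiced /v/.
alveolar: voiceless /s/, voiced /z/.
postalveolar: voiceless /ʃ/, voiced /ʒ/.
retroflex: voiceless /ʂ/, voiced /ʐ/.
uvular: voiceless /χ/, voiced —.
The uvular row has no voiced member, so the gap is the voiced uvular fricative /ʁ/.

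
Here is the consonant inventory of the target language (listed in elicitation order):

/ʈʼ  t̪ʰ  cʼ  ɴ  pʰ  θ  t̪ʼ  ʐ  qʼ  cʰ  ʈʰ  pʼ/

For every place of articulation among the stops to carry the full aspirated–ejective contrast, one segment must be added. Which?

place of articulation  aspirated  ejective
bilabial          pʰ        pʼ      
dental            t̪ʰ       t̪ʼ     
retroflex         ʈʰ        ʈʼ      
palatal           cʰ        cʼ      
uvular            —         qʼ      
The uvular row has no aspirated member, so the gap is the aspirated uvular stop /qʰ/.

/qʰ/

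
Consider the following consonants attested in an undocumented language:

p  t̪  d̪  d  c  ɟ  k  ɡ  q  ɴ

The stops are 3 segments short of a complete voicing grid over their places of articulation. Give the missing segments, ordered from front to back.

bilabial: voiceless /p/, voiced —.
dental: voiceless /t̪/, voiced /d̪/.
alveolar: voiceless —, voiced /d/.
palatal: voiceless /c/, voiced /ɟ/.
velar: voiceless /k/, voiced /ɡ/.
uvular: voiceless /q/, voiced —.
Gaps, from front to back: bilabial lacks voiced (/b/); alveolar lacks voiceless (/t/); uvular lacks voiced (/ɢ/).

/b/, /t/, /ɢ/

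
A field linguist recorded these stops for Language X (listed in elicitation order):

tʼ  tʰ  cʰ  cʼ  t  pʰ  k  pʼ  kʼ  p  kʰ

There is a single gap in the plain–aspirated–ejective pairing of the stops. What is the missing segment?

bilabial: plain /p/, aspirated /pʰ/, ejective /pʼ/.
alveolar: plain /t/, aspirated /tʰ/, ejective /tʼ/.
palatal: plain —, aspirated /cʰ/, ejective /cʼ/.
velar: plain /k/, aspirated /kʰ/, ejective /kʼ/.
The palatal row has no plain member, so the gap is the plain palatal stop /c/.

/c/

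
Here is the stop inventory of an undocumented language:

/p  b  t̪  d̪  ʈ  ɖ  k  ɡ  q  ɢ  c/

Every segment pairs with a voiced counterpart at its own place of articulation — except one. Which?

Bilabial: /p/ ~ /b/
Dental: /t̪/ ~ /d̪/
Retroflex: /ʈ/ ~ /ɖ/
Velar: /k/ ~ /ɡ/
Uvular: /q/ ~ /ɢ/
Palatal: only /c/ (voiceless); no voiced partner.
So /c/ is the unpaired segment.

/c/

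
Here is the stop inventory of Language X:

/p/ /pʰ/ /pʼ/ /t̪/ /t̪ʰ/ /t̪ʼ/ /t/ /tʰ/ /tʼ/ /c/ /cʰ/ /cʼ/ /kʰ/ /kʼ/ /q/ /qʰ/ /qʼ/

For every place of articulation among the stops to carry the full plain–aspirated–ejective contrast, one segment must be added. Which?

place of articulation  plain     aspirated  ejective
bilabial          p         pʰ        pʼ      
dental            t̪        t̪ʰ       t̪ʼ     
alveolar          t         tʰ        tʼ      
palatal           c         cʰ        cʼ      
velar             —         kʰ        kʼ      
uvular            q         qʰ        qʼ      
The velar row has no plain member, so the gap is the plain velar stop /k/.

/k/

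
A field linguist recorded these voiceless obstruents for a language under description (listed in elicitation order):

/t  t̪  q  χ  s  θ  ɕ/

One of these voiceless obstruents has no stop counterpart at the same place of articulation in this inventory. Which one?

/ɕ/

Dental: /t̪/ ~ /θ/
Alveolar: /t/ ~ /s/
Uvular: /q/ ~ /χ/
Alveolo-palatal: only /ɕ/ (fricative); no stop partner.
So /ɕ/ is the unpaired segment.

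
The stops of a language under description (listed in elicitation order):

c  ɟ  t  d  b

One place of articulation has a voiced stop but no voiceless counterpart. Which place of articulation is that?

bilabial

place of articulation  voiceless  voiced  
bilabial          —         b       
alveolar          t         d       
palatal           c         ɟ       
Every place of articulation has a voiceless member except bilabial, where /p/ would be expected.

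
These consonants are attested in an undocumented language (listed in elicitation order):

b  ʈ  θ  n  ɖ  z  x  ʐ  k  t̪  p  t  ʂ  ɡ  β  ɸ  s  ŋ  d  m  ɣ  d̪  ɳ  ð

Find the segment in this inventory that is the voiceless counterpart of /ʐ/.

/ʂ/

/ʐ/ is a voiced retroflex fricative.
The voiceless counterpart is a voiceless retroflex fricative — in this inventory, /ʂ/.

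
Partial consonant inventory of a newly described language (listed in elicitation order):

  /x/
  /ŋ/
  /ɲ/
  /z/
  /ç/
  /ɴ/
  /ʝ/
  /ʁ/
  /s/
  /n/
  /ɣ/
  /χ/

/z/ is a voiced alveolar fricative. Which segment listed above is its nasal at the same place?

/n/

The nasal at the same place is an alveolar nasal — in this inventory, /n/.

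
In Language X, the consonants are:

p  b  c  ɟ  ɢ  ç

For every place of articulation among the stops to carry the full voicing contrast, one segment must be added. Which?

bilabial: voiceless /p/, voiced /b/.
palatal: voiceless /c/, voiced /ɟ/.
uvular: voiceless —, voiced /ɢ/.
The uvular row has no voiceless member, so the gap is the voiceless uvular stop /q/.

/q/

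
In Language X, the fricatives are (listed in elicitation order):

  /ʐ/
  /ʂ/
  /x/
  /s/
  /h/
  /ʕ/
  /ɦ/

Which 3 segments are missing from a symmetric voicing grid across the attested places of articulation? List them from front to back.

/z/, /ɣ/, /ħ/

place of articulation  voiceless  voiced  
alveolar          s         —       
retroflex         ʂ         ʐ       
velar             x         —       
pharyngeal        —         ʕ       
glottal           h         ɦ       
Gaps, from front to back: alveolar lacks voiced (/z/); velar lacks voiced (/ɣ/); pharyngeal lacks voiceless (/ħ/).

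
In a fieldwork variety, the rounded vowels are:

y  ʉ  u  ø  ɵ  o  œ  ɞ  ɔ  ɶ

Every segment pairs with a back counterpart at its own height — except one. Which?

High: /y/ ~ /ʉ/ ~ /u/
High-mid: /ø/ ~ /ɵ/ ~ /o/
Low-mid: /œ/ ~ /ɞ/ ~ /ɔ/
Low: only /ɶ/ (front); no back partner.
So /ɶ/ is the unpaired segment.

/ɶ/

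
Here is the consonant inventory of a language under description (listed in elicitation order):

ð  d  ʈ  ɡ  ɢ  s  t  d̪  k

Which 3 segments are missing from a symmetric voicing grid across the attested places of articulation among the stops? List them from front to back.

/t̪/, /ɖ/, /q/

dental: voiceless —, voiced /d̪/.
alveolar: voiceless /t/, voiced /d/.
retroflex: voiceless /ʈ/, voiced —.
velar: voiceless /k/, voiced /ɡ/.
uvular: voiceless —, voiced /ɢ/.
Gaps, from front to back: dental lacks voiceless (/t̪/); retroflex lacks voiced (/ɖ/); uvular lacks voiceless (/q/).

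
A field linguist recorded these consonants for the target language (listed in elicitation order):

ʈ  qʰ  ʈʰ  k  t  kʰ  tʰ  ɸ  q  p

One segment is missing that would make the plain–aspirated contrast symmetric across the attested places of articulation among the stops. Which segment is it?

/pʰ/

bilabial: plain /p/, aspirated —.
alveolar: plain /t/, aspirated /tʰ/.
retroflex: plain /ʈ/, aspirated /ʈʰ/.
velar: plain /k/, aspirated /kʰ/.
uvular: plain /q/, aspirated /qʰ/.
The bilabial row has no aspirated member, so the gap is the aspirated bilabial stop /pʰ/.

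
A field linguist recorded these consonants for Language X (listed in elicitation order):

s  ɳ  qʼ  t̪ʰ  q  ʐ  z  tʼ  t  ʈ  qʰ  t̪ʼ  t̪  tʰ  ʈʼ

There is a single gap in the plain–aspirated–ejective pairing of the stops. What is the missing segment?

/ʈʰ/

dental: plain /t̪/, aspirated /t̪ʰ/, ejective /t̪ʼ/.
alveolar: plain /t/, aspirated /tʰ/, ejective /tʼ/.
retroflex: plain /ʈ/, aspirated —, ejective /ʈʼ/.
uvular: plain /q/, aspirated /qʰ/, ejective /qʼ/.
The retroflex row has no aspirated member, so the gap is the aspirated retroflex stop /ʈʰ/.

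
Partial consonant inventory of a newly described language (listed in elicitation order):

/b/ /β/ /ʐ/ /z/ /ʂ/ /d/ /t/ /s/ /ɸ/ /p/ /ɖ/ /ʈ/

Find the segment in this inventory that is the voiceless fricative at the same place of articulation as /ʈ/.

/ʈ/ is a voiceless retroflex stop.
The voiceless fricative at the same place is a voiceless retroflex fricative — in this inventory, /ʂ/.

/ʂ/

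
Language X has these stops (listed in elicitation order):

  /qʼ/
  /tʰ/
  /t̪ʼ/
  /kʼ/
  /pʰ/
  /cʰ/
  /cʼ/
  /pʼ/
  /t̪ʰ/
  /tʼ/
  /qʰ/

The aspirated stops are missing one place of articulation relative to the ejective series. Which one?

velar

Aspirated: /pʰ/ (bilabial), /t̪ʰ/ (dental), /tʰ/ (alveolar), /cʰ/ (palatal), /qʰ/ (uvular).
Ejective: /pʼ/ (bilabial), /t̪ʼ/ (dental), /tʼ/ (alveolar), /cʼ/ (palatal), /kʼ/ (velar), /qʼ/ (uvular).
Every place of articulation has an aspirated member except velar, where /kʰ/ would be expected.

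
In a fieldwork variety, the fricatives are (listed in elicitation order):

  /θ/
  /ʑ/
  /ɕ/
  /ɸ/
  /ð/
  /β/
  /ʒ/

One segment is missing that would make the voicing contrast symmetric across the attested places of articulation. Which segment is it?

/ʃ/

place of articulation  voiceless  voiced  
bilabial          ɸ         β       
dental            θ         ð       
postalveolar      —         ʒ       
alveolo-palatal   ɕ         ʑ       
The postalveolar row has no voiceless member, so the gap is the voiceless postalveolar fricative /ʃ/.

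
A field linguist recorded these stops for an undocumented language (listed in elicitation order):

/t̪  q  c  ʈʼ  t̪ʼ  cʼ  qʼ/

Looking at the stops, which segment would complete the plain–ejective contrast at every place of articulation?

/ʈ/

place of articulation  plain     ejective
dental            t̪        t̪ʼ     
retroflex         —         ʈʼ      
palatal           c         cʼ      
uvular            q         qʼ      
The retroflex row has no plain member, so the gap is the plain retroflex stop /ʈ/.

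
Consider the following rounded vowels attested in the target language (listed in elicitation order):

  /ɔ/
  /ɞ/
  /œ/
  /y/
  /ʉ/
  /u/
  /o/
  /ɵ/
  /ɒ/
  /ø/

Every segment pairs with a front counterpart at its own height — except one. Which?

/ɒ/

High: /y/ ~ /ʉ/ ~ /u/
High-mid: /ø/ ~ /ɵ/ ~ /o/
Low-mid: /œ/ ~ /ɞ/ ~ /ɔ/
Low: only /ɒ/ (back); no front partner.
So /ɒ/ is the unpaired segment.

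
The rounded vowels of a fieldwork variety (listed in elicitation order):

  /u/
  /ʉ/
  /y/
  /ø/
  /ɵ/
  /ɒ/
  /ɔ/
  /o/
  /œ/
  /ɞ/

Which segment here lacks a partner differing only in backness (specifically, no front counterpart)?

High: /y/ ~ /ʉ/ ~ /u/
High-mid: /ø/ ~ /ɵ/ ~ /o/
Low-mid: /œ/ ~ /ɞ/ ~ /ɔ/
Low: only /ɒ/ (back); no front partner.
So /ɒ/ is the unpaired segment.

/ɒ/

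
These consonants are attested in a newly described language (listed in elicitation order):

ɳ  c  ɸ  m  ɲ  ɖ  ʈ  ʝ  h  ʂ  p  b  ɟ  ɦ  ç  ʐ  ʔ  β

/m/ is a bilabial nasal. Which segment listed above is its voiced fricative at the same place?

The voiced fricative at the same place is a voiced bilabial fricative — in this inventory, /β/.

/β/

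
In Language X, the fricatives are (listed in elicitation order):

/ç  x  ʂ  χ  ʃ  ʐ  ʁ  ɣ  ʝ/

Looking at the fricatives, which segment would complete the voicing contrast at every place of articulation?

/ʒ/

Voiceless: /ʃ/ (postalveolar), /ʂ/ (retroflex), /ç/ (palatal), /x/ (velar), /χ/ (uvular).
Voiced: /ʐ/ (retroflex), /ʝ/ (palatal), /ɣ/ (velar), /ʁ/ (uvular).
The postalveolar row has no voiced member, so the gap is the voiced postalveolar fricative /ʒ/.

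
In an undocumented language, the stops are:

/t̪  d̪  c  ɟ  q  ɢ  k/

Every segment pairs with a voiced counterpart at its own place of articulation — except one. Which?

/k/

Dental: /t̪/ ~ /d̪/
Palatal: /c/ ~ /ɟ/
Uvular: /q/ ~ /ɢ/
Velar: only /k/ (voiceless); no voiced partner.
So /k/ is the unpaired segment.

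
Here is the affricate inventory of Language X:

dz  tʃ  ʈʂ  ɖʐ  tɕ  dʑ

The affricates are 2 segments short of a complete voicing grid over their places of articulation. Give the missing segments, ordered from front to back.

place of articulation  voiceless  voiced  
alveolar          —         dz      
postalveolar      tʃ        —       
retroflex         ʈʂ        ɖʐ      
alveolo-palatal   tɕ        dʑ      
Gaps, from front to back: alveolar lacks voiceless (/ts/); postalveolar lacks voiced (/dʒ/).

/ts/, /dʒ/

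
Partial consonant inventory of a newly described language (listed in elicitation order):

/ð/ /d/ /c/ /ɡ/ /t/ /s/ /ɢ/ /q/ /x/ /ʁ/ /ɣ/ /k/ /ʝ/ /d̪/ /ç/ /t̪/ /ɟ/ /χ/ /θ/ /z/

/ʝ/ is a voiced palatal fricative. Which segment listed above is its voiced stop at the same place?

The voiced stop at the same place is a voiced palatal stop — in this inventory, /ɟ/.

/ɟ/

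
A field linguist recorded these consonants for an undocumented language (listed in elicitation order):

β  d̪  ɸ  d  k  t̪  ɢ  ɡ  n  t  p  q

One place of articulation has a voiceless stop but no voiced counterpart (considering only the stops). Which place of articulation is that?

Voiceless: /p/ (bilabial), /t̪/ (dental), /t/ (alveolar), /k/ (velar), /q/ (uvular).
Voiced: /d̪/ (dental), /d/ (alveolar), /ɡ/ (velar), /ɢ/ (uvular).
Every place of articulation has a voiced member except bilabial, where /b/ would be expected.

bilabial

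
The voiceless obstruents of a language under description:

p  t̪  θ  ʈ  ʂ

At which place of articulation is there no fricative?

Stop: /p/ (bilabial), /t̪/ (dental), /ʈ/ (retroflex).
Fricative: /θ/ (dental), /ʂ/ (retroflex).
Every place of articulation has a fricative member except bilabial, where /ɸ/ would be expected.

bilabial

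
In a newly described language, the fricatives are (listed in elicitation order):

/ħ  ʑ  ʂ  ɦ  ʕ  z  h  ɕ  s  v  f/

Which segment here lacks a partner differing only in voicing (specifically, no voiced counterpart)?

Labiodental: /f/ ~ /v/
Alveolar: /s/ ~ /z/
Alveolo-palatal: /ɕ/ ~ /ʑ/
Pharyngeal: /ħ/ ~ /ʕ/
Glottal: /h/ ~ /ɦ/
Retroflex: only /ʂ/ (voiceless); no voiced partner.
So /ʂ/ is the unpaired segment.

/ʂ/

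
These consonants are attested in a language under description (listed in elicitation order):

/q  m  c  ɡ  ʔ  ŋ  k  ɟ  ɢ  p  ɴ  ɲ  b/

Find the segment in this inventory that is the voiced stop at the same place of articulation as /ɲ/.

/ɟ/

/ɲ/ is a palatal nasal.
The voiced stop at the same place is a voiced palatal stop — in this inventory, /ɟ/.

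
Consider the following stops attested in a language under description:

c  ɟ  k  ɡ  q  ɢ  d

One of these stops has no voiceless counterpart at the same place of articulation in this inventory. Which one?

/d/

Palatal: /c/ ~ /ɟ/
Velar: /k/ ~ /ɡ/
Uvular: /q/ ~ /ɢ/
Alveolar: only /d/ (voiced); no voiceless partner.
So /d/ is the unpaired segment.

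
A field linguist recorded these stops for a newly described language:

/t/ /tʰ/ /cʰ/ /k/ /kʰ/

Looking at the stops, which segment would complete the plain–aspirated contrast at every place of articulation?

alveolar: plain /t/, aspirated /tʰ/.
palatal: plain —, aspirated /cʰ/.
velar: plain /k/, aspirated /kʰ/.
The palatal row has no plain member, so the gap is the plain palatal stop /c/.

/c/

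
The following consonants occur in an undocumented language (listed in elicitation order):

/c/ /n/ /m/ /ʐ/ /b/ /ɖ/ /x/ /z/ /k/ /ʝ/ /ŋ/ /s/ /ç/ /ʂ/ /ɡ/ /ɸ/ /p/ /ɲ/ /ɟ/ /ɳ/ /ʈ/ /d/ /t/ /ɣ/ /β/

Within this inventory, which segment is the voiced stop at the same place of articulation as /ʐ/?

/ɖ/

/ʐ/ is a voiced retroflex fricative.
The voiced stop at the same place is a voiced retroflex stop — in this inventory, /ɖ/.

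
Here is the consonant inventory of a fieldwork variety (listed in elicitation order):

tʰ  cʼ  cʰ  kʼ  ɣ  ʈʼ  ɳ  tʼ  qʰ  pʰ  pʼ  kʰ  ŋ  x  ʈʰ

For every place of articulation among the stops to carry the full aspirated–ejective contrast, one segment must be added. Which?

bilabial: aspirated /pʰ/, ejective /pʼ/.
alveolar: aspirated /tʰ/, ejective /tʼ/.
retroflex: aspirated /ʈʰ/, ejective /ʈʼ/.
palatal: aspirated /cʰ/, ejective /cʼ/.
velar: aspirated /kʰ/, ejective /kʼ/.
uvular: aspirated /qʰ/, ejective —.
The uvular row has no ejective member, so the gap is the ejective uvular stop /qʼ/.

/qʼ/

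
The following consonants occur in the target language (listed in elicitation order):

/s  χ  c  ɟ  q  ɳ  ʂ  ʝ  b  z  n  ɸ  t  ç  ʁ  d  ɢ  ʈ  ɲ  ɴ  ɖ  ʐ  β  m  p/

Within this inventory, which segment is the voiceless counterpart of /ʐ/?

/ʐ/ is a voiced retroflex fricative.
The voiceless counterpart is a voiceless retroflex fricative — in this inventory, /ʂ/.

/ʂ/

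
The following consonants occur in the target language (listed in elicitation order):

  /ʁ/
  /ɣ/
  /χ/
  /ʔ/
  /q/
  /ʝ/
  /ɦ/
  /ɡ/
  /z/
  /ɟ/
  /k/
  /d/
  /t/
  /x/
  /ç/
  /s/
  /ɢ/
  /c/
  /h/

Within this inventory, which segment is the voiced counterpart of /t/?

/d/

/t/ is a voiceless alveolar stop.
The voiced counterpart is a voiced alveolar stop — in this inventory, /d/.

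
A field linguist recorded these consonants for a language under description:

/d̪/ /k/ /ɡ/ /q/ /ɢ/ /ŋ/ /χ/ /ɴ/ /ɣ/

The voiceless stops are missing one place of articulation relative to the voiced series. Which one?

place of articulation  voiceless  voiced  
dental            —         d̪      
velar             k         ɡ       
uvular            q         ɢ       
Every place of articulation has a voiceless member except dental, where /t̪/ would be expected.

dental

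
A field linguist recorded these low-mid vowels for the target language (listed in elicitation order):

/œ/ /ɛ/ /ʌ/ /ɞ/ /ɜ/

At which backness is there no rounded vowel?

back

Unrounded: /ɛ/ (front), /ɜ/ (central), /ʌ/ (back).
Rounded: /œ/ (front), /ɞ/ (central).
Every backness has a rounded member except back, where /ɔ/ would be expected.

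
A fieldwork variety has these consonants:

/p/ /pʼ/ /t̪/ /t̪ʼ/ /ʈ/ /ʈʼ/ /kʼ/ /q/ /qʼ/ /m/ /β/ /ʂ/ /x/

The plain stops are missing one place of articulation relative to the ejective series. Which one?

bilabial: plain /p/, ejective /pʼ/.
dental: plain /t̪/, ejective /t̪ʼ/.
retroflex: plain /ʈ/, ejective /ʈʼ/.
velar: plain —, ejective /kʼ/.
uvular: plain /q/, ejective /qʼ/.
Every place of articulation has a plain member except velar, where /k/ would be expected.

velar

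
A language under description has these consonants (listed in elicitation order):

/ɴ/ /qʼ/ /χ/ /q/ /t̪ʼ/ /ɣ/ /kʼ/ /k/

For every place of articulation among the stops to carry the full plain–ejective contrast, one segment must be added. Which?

Plain: /k/ (velar), /q/ (uvular).
Ejective: /t̪ʼ/ (dental), /kʼ/ (velar), /qʼ/ (uvular).
The dental row has no plain member, so the gap is the plain dental stop /t̪/.

/t̪/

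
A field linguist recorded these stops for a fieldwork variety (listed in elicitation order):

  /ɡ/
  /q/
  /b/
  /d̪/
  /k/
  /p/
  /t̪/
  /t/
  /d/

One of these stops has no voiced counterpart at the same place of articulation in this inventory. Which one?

Bilabial: /p/ ~ /b/
Dental: /t̪/ ~ /d̪/
Alveolar: /t/ ~ /d/
Velar: /k/ ~ /ɡ/
Uvular: only /q/ (voiceless); no voiced partner.
So /q/ is the unpaired segment.

/q/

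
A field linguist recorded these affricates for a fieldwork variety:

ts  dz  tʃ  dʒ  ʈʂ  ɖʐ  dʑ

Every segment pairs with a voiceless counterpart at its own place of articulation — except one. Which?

/dʑ/

Alveolar: /ts/ ~ /dz/
Postalveolar: /tʃ/ ~ /dʒ/
Retroflex: /ʈʂ/ ~ /ɖʐ/
Alveolo-palatal: only /dʑ/ (voiced); no voiceless partner.
So /dʑ/ is the unpaired segment.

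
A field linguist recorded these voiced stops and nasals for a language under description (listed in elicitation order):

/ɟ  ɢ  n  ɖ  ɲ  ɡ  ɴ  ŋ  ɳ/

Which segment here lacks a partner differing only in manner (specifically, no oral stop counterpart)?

Retroflex: /ɖ/ ~ /ɳ/
Palatal: /ɟ/ ~ /ɲ/
Velar: /ɡ/ ~ /ŋ/
Uvular: /ɢ/ ~ /ɴ/
Alveolar: only /n/ (nasal); no oral stop partner.
So /n/ is the unpaired segment.

/n/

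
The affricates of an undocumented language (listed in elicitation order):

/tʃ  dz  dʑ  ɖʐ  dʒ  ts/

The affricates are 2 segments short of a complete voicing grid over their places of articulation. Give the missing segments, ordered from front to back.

/ʈʂ/, /tɕ/

place of articulation  voiceless  voiced  
alveolar          ts        dz      
postalveolar      tʃ        dʒ      
retroflex         —         ɖʐ      
alveolo-palatal   —         dʑ      
Gaps, from front to back: retroflex lacks voiceless (/ʈʂ/); alveolo-palatal lacks voiceless (/tɕ/).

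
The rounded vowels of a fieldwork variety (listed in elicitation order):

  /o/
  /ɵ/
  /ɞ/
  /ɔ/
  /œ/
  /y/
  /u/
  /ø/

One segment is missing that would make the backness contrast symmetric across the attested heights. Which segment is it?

/ʉ/

high: front /y/, central —, back /u/.
high-mid: front /ø/, central /ɵ/, back /o/.
low-mid: front /œ/, central /ɞ/, back /ɔ/.
The high row has no central member, so the gap is the high central rounded vowel /ʉ/.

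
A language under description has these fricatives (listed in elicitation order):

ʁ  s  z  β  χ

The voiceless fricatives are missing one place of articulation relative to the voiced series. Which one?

Voiceless: /s/ (alveolar), /χ/ (uvular).
Voiced: /β/ (bilabial), /z/ (alveolar), /ʁ/ (uvular).
Every place of articulation has a voiceless member except bilabial, where /ɸ/ would be expected.

bilabial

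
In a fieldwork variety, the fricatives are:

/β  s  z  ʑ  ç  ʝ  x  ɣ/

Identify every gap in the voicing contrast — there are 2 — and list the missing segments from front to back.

Voiceless: /s/ (alveolar), /ç/ (palatal), /x/ (velar).
Voiced: /β/ (bilabial), /z/ (alveolar), /ʑ/ (alveolo-palatal), /ʝ/ (palatal), /ɣ/ (velar).
Gaps, from front to back: bilabial lacks voiceless (/ɸ/); alveolo-palatal lacks voiceless (/ɕ/).

/ɸ/, /ɕ/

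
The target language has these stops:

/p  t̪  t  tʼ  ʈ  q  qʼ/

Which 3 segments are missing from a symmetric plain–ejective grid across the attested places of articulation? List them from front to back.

bilabial: plain /p/, ejective —.
dental: plain /t̪/, ejective —.
alveolar: plain /t/, ejective /tʼ/.
retroflex: plain /ʈ/, ejective —.
uvular: plain /q/, ejective /qʼ/.
Gaps, from front to back: bilabial lacks ejective (/pʼ/); dental lacks ejective (/t̪ʼ/); retroflex lacks ejective (/ʈʼ/).

/pʼ/, /t̪ʼ/, /ʈʼ/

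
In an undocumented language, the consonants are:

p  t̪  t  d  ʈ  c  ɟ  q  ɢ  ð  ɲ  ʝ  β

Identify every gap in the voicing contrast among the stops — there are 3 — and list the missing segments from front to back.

/b/, /d̪/, /ɖ/

place of articulation  voiceless  voiced  
bilabial          p         —       
dental            t̪        —       
alveolar          t         d       
retroflex         ʈ         —       
palatal           c         ɟ       
uvular            q         ɢ       
Gaps, from front to back: bilabial lacks voiced (/b/); dental lacks voiced (/d̪/); retroflex lacks voiced (/ɖ/).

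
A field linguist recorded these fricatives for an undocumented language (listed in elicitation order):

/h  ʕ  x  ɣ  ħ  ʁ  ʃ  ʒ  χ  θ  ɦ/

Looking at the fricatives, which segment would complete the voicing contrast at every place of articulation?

/ð/

Voiceless: /θ/ (dental), /ʃ/ (postalveolar), /x/ (velar), /χ/ (uvular), /ħ/ (pharyngeal), /h/ (glottal).
Voiced: /ʒ/ (postalveolar), /ɣ/ (velar), /ʁ/ (uvular), /ʕ/ (pharyngeal), /ɦ/ (glottal).
The dental row has no voiced member, so the gap is the voiced dental fricative /ð/.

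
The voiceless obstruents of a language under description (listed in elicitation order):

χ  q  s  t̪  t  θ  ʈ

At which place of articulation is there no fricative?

retroflex

place of articulation  stop      fricative
dental            t̪        θ       
alveolar          t         s       
retroflex         ʈ         —       
uvular            q         χ       
Every place of articulation has a fricative member except retroflex, where /ʂ/ would be expected.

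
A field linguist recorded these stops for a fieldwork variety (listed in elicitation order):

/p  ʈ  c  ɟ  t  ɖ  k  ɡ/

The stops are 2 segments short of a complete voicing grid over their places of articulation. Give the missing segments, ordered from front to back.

/b/, /d/

place of articulation  voiceless  voiced  
bilabial          p         —       
alveolar          t         —       
retroflex         ʈ         ɖ       
palatal           c         ɟ       
velar             k         ɡ       
Gaps, from front to back: bilabial lacks voiced (/b/); alveolar lacks voiced (/d/).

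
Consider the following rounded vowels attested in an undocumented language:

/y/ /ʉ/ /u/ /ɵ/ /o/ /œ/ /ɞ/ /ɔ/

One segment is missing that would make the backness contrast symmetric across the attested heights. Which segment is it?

Front: /y/ (high), /œ/ (low-mid).
Central: /ʉ/ (high), /ɵ/ (high-mid), /ɞ/ (low-mid).
Back: /u/ (high), /o/ (high-mid), /ɔ/ (low-mid).
The high-mid row has no front member, so the gap is the high-mid front rounded vowel /ø/.

/ø/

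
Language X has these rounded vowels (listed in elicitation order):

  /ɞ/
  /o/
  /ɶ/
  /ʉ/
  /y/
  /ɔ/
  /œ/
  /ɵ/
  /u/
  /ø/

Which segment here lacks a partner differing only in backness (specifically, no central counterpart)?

/ɶ/

High: /y/ ~ /ʉ/ ~ /u/
High-mid: /ø/ ~ /ɵ/ ~ /o/
Low-mid: /œ/ ~ /ɞ/ ~ /ɔ/
Low: only /ɶ/ (front); no central partner.
So /ɶ/ is the unpaired segment.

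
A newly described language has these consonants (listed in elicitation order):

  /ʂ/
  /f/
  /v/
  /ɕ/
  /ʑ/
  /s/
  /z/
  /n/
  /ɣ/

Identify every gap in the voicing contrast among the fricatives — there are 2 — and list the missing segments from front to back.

Voiceless: /f/ (labiodental), /s/ (alveolar), /ʂ/ (retroflex), /ɕ/ (alveolo-palatal).
Voiced: /v/ (labiodental), /z/ (alveolar), /ʑ/ (alveolo-palatal), /ɣ/ (velar).
Gaps, from front to back: retroflex lacks voiced (/ʐ/); velar lacks voiceless (/x/).

/ʐ/, /x/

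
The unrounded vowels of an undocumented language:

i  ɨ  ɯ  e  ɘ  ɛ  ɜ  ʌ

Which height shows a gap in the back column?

high-mid

high: front /i/, central /ɨ/, back /ɯ/.
high-mid: front /e/, central /ɘ/, back —.
low-mid: front /ɛ/, central /ɜ/, back /ʌ/.
Every height has a back member except high-mid, where /ɤ/ would be expected.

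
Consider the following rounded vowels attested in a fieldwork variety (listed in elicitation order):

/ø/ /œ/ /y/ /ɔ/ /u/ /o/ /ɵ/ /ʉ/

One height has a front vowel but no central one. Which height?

low-mid

Front: /y/ (high), /ø/ (high-mid), /œ/ (low-mid).
Central: /ʉ/ (high), /ɵ/ (high-mid).
Back: /u/ (high), /o/ (high-mid), /ɔ/ (low-mid).
Every height has a central member except low-mid, where /ɞ/ would be expected.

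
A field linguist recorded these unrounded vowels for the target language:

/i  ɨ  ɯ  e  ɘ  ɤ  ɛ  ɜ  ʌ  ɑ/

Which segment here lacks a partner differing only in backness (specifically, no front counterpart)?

/ɑ/

High: /i/ ~ /ɨ/ ~ /ɯ/
High-mid: /e/ ~ /ɘ/ ~ /ɤ/
Low-mid: /ɛ/ ~ /ɜ/ ~ /ʌ/
Low: only /ɑ/ (back); no front partner.
So /ɑ/ is the unpaired segment.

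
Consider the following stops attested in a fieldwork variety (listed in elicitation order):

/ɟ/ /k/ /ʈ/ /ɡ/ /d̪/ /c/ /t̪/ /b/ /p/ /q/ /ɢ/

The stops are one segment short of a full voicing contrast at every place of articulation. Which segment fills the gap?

Voiceless: /p/ (bilabial), /t̪/ (dental), /ʈ/ (retroflex), /c/ (palatal), /k/ (velar), /q/ (uvular).
Voiced: /b/ (bilabial), /d̪/ (dental), /ɟ/ (palatal), /ɡ/ (velar), /ɢ/ (uvular).
The retroflex row has no voiced member, so the gap is the voiced retroflex stop /ɖ/.

/ɖ/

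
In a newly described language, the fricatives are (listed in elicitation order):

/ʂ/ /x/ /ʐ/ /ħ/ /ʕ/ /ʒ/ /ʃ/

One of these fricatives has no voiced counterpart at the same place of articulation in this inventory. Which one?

/x/

Postalveolar: /ʃ/ ~ /ʒ/
Retroflex: /ʂ/ ~ /ʐ/
Pharyngeal: /ħ/ ~ /ʕ/
Velar: only /x/ (voiceless); no voiced partner.
So /x/ is the unpaired segment.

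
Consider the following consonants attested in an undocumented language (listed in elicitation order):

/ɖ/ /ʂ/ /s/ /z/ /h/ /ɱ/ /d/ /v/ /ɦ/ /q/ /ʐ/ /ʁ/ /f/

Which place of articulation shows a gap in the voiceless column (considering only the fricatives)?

uvular

labiodental: voiceless /f/, voiced /v/.
alveolar: voiceless /s/, voiced /z/.
retroflex: voiceless /ʂ/, voiced /ʐ/.
uvular: voiceless —, voiced /ʁ/.
glottal: voiceless /h/, voiced /ɦ/.
Every place of articulation has a voiceless member except uvular, where /χ/ would be expected.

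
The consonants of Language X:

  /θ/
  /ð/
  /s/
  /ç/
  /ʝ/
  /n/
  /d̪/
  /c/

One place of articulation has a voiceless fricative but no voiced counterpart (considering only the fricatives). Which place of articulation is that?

alveolar

place of articulation  voiceless  voiced  
dental            θ         ð       
alveolar          s         —       
palatal           ç         ʝ       
Every place of articulation has a voiced member except alveolar, where /z/ would be expected.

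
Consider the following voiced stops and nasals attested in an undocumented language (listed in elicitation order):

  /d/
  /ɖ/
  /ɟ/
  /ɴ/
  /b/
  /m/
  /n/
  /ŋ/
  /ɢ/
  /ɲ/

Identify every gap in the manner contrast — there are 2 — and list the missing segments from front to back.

bilabial: oral stop /b/, nasal /m/.
alveolar: oral stop /d/, nasal /n/.
retroflex: oral stop /ɖ/, nasal —.
palatal: oral stop /ɟ/, nasal /ɲ/.
velar: oral stop —, nasal /ŋ/.
uvular: oral stop /ɢ/, nasal /ɴ/.
Gaps, from front to back: retroflex lacks nasal (/ɳ/); velar lacks oral stop (/ɡ/).

/ɳ/, /ɡ/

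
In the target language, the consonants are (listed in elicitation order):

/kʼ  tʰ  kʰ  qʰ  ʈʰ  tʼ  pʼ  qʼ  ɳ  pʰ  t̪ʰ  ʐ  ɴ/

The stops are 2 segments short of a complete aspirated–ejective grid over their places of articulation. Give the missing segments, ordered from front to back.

Aspirated: /pʰ/ (bilabial), /t̪ʰ/ (dental), /tʰ/ (alveolar), /ʈʰ/ (retroflex), /kʰ/ (velar), /qʰ/ (uvular).
Ejective: /pʼ/ (bilabial), /tʼ/ (alveolar), /kʼ/ (velar), /qʼ/ (uvular).
Gaps, from front to back: dental lacks ejective (/t̪ʼ/); retroflex lacks ejective (/ʈʼ/).

/t̪ʼ/, /ʈʼ/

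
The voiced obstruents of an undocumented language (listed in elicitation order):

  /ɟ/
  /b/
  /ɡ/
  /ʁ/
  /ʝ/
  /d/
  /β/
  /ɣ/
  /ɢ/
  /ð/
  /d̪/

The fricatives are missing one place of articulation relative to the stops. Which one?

bilabial: stop /b/, fricative /β/.
dental: stop /d̪/, fricative /ð/.
alveolar: stop /d/, fricative —.
palatal: stop /ɟ/, fricative /ʝ/.
velar: stop /ɡ/, fricative /ɣ/.
uvular: stop /ɢ/, fricative /ʁ/.
Every place of articulation has a fricative member except alveolar, where /z/ would be expected.

alveolar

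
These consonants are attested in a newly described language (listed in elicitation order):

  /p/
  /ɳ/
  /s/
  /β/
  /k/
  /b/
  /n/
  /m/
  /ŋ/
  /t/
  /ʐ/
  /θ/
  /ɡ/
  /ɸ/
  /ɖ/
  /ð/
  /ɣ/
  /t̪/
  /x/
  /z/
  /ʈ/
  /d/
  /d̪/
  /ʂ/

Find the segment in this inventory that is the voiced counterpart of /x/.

/x/ is a voiceless velar fricative.
The voiced counterpart is a voiced velar fricative — in this inventory, /ɣ/.

/ɣ/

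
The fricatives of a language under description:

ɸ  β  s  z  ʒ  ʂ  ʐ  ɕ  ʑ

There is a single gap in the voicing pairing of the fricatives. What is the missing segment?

bilabial: voiceless /ɸ/, voiced /β/.
alveolar: voiceless /s/, voiced /z/.
postalveolar: voiceless —, voiced /ʒ/.
retroflex: voiceless /ʂ/, voiced /ʐ/.
alveolo-palatal: voiceless /ɕ/, voiced /ʑ/.
The postalveolar row has no voiceless member, so the gap is the voiceless postalveolar fricative /ʃ/.

/ʃ/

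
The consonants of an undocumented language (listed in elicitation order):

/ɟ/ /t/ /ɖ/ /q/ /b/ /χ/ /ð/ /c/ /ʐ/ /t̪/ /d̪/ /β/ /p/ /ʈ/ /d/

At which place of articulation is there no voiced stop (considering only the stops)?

uvular

Voiceless: /p/ (bilabial), /t̪/ (dental), /t/ (alveolar), /ʈ/ (retroflex), /c/ (palatal), /q/ (uvular).
Voiced: /b/ (bilabial), /d̪/ (dental), /d/ (alveolar), /ɖ/ (retroflex), /ɟ/ (palatal).
Every place of articulation has a voiced member except uvular, where /ɢ/ would be expected.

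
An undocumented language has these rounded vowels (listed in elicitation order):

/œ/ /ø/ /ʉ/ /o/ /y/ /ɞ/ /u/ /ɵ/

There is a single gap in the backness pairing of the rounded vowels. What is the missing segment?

/ɔ/

height            front     central   back    
high              y         ʉ         u       
high-mid          ø         ɵ         o       
low-mid           œ         ɞ         —       
The low-mid row has no back member, so the gap is the low-mid back rounded vowel /ɔ/.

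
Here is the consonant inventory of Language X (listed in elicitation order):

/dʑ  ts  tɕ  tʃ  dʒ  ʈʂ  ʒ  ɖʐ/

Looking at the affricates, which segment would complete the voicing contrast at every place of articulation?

/dz/

alveolar: voiceless /ts/, voiced —.
postalveolar: voiceless /tʃ/, voiced /dʒ/.
retroflex: voiceless /ʈʂ/, voiced /ɖʐ/.
alveolo-palatal: voiceless /tɕ/, voiced /dʑ/.
The alveolar row has no voiced member, so the gap is the voiced alveolar affricate /dz/.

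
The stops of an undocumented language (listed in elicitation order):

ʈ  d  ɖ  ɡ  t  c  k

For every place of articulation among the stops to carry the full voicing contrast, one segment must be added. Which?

/ɟ/

alveolar: voiceless /t/, voiced /d/.
retroflex: voiceless /ʈ/, voiced /ɖ/.
palatal: voiceless /c/, voiced —.
velar: voiceless /k/, voiced /ɡ/.
The palatal row has no voiced member, so the gap is the voiced palatal stop /ɟ/.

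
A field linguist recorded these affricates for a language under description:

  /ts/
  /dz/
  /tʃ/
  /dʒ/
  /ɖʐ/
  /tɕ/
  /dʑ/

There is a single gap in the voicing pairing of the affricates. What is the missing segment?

/ʈʂ/

place of articulation  voiceless  voiced  
alveolar          ts        dz      
postalveolar      tʃ        dʒ      
retroflex         —         ɖʐ      
alveolo-palatal   tɕ        dʑ      
The retroflex row has no voiceless member, so the gap is the voiceless retroflex affricate /ʈʂ/.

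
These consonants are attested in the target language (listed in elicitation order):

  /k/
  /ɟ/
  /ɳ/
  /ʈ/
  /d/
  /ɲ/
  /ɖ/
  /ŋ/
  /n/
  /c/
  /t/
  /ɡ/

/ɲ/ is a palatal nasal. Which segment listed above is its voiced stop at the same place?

The voiced stop at the same place is a voiced palatal stop — in this inventory, /ɟ/.

/ɟ/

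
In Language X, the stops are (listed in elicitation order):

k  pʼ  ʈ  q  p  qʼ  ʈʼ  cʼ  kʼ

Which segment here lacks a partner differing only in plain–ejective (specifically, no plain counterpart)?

Bilabial: /p/ ~ /pʼ/
Retroflex: /ʈ/ ~ /ʈʼ/
Velar: /k/ ~ /kʼ/
Uvular: /q/ ~ /qʼ/
Palatal: only /cʼ/ (ejective); no plain partner.
So /cʼ/ is the unpaired segment.

/cʼ/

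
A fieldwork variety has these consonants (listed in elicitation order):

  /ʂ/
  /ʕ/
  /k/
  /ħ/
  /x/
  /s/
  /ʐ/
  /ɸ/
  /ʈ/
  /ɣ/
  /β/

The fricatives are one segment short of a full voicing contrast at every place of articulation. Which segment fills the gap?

/z/

bilabial: voiceless /ɸ/, voiced /β/.
alveolar: voiceless /s/, voiced —.
retroflex: voiceless /ʂ/, voiced /ʐ/.
velar: voiceless /x/, voiced /ɣ/.
pharyngeal: voiceless /ħ/, voiced /ʕ/.
The alveolar row has no voiced member, so the gap is the voiced alveolar fricative /z/.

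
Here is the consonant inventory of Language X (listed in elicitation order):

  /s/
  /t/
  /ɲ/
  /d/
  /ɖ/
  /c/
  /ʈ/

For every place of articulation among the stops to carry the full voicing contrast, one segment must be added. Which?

/ɟ/

place of articulation  voiceless  voiced  
alveolar          t         d       
retroflex         ʈ         ɖ       
palatal           c         —       
The palatal row has no voiced member, so the gap is the voiced palatal stop /ɟ/.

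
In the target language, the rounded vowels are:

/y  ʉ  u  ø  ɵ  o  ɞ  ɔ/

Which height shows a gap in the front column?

low-mid

height            front     central   back    
high              y         ʉ         u       
high-mid          ø         ɵ         o       
low-mid           —         ɞ         ɔ       
Every height has a front member except low-mid, where /œ/ would be expected.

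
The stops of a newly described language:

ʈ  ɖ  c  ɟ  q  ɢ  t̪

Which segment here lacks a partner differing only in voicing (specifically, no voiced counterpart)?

/t̪/

Retroflex: /ʈ/ ~ /ɖ/
Palatal: /c/ ~ /ɟ/
Uvular: /q/ ~ /ɢ/
Dental: only /t̪/ (voiceless); no voiced partner.
So /t̪/ is the unpaired segment.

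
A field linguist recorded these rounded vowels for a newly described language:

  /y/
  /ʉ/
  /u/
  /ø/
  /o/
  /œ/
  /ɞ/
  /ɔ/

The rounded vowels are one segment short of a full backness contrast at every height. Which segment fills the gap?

/ɵ/

height            front     central   back    
high              y         ʉ         u       
high-mid          ø         —         o       
low-mid           œ         ɞ         ɔ       
The high-mid row has no central member, so the gap is the high-mid central rounded vowel /ɵ/.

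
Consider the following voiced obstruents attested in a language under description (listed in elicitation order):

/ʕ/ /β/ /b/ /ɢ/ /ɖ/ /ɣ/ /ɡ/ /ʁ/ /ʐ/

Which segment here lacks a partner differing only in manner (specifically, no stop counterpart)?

/ʕ/

Bilabial: /b/ ~ /β/
Retroflex: /ɖ/ ~ /ʐ/
Velar: /ɡ/ ~ /ɣ/
Uvular: /ɢ/ ~ /ʁ/
Pharyngeal: only /ʕ/ (fricative); no stop partner.
So /ʕ/ is the unpaired segment.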